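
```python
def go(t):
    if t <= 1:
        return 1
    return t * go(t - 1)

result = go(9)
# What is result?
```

go(9) = 9 * 8 * 7 * 6 * 5 * 4 * 3 * 2 * 1 = 362880

Answer: 362880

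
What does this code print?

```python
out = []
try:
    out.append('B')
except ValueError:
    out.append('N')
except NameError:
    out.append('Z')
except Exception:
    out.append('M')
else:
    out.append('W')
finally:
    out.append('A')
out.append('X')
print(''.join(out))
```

Execution trace: 'B' (try body, no exception) → 'W' (else) → 'A' (finally) → 'X' (after the try/except). Output: BWAX

Answer: BWAX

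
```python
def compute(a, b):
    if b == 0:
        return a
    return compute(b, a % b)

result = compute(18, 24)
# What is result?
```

compute(18, 24) -> compute(24, 18) -> compute(18, 6) -> compute(6, 0) -> 6

Answer: 6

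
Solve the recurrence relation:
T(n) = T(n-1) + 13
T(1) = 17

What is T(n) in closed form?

Unrolling: T(n) = T(1) + 13·(n-1) = 17 + 13(n-1) = 13n + 4.

Answer: T(n) = 13n + 4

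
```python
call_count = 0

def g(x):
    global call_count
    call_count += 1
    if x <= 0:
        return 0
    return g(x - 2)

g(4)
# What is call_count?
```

Linear recursion stepping by 2: 3 calls from x=4 down to ≤0.

Answer: 3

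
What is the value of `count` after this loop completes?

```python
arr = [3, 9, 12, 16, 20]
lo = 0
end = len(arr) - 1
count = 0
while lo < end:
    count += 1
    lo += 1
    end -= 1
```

Iterations until pointers meet (list length 5)
`count` takes the values: 0 → 1 → 2

Answer: 2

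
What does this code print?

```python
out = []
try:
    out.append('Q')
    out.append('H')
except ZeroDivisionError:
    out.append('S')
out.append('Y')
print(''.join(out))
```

Execution trace: 'Q' (try body) → 'H' (try body, no exception) → 'Y' (after the try/except). Output: QHY

Answer: QHY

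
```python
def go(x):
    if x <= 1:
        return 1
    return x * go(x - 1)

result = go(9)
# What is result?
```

go(9) = 9 * 8 * 7 * 6 * 5 * 4 * 3 * 2 * 1 = 362880

Answer: 362880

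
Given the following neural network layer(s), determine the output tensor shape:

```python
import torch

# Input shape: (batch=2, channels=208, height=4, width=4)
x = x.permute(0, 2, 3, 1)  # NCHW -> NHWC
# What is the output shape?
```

Input: (2, 208, 4, 4) -> Output: (2, 4, 4, 208)

Answer: (2, 4, 4, 208)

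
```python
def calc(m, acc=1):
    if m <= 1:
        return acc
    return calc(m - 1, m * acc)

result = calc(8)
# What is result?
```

Accumulator trace (n, acc): (8, 1) -> (7, 8) -> (6, 56) -> (5, 336) -> (4, 1680) -> (3, 6720) -> (2, 20160) -> (1, 40320) -> return 40320

Answer: 40320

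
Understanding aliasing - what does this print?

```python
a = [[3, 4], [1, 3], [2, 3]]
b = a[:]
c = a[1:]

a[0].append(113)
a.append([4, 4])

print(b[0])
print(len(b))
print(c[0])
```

Key concept: slice with nested mutation.
Step by step:
`a = [[3, 4], [1, 3], [2, 3]]` → a = [[3, 4], [1, 3], [2, 3]]
`b = a[:]` → b = [[3, 4], [1, 3], [2, 3]]
`c = a[1:]` → c = [[1, 3], [2, 3]]
`a[0].append(113)` → a = [[3, 4, 113], [1, 3], [2, 3]]; b = [[3, 4, 113], [1, 3], [2, 3]]
`a.append([4, 4])` → a = [[3, 4, 113], [1, 3], [2, 3], [4, 4]]
`print(b[0])` → prints [3, 4, 113]
`print(len(b))` → prints 3
`print(c[0])` → prints [1, 3]

Answer:
[3, 4, 113]
3
[1, 3]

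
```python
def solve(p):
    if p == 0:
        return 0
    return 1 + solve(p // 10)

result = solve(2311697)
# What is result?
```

Count of digits of 2311697: 7

Answer: 7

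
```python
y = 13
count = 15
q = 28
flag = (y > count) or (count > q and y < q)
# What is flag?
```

Trace:
`y = 13` → y = 13
`count = 15` → count = 15
`q = 28` → q = 28
`flag = (y > count) or (count > q and y < q)` → flag = False
So flag = False

Answer: False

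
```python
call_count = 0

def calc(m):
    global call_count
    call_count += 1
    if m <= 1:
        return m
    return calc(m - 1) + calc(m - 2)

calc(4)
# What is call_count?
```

Calls(m) = 1 + Calls(m-1) + Calls(m-2); Calls(0)=Calls(1)=1. For m=4 this gives 9.

Answer: 9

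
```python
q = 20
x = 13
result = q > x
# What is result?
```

Trace:
`q = 20` → q = 20
`x = 13` → x = 13
`result = q > x` → result = True
So result = True

Answer: True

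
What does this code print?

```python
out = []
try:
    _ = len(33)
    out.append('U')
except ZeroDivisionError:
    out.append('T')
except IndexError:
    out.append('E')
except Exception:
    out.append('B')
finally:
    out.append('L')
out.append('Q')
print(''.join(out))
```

Execution trace: 'B' (except Exception) → 'L' (finally) → 'Q' (after the try/except). Output: BLQ

Answer: BLQ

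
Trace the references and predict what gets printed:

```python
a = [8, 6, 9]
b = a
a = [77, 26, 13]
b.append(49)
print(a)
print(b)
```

Key concept: rebinding vs mutation: a is rebound to a new list, b still points at the original.
Step by step:
`a = [8, 6, 9]` → a = [8, 6, 9]
`b = a` → b = [8, 6, 9] (same object as a)
`a = [77, 26, 13]` → a = [77, 26, 13]
`b.append(49)` → b = [8, 6, 9, 49]
`print(a)` → prints [77, 26, 13]
`print(b)` → prints [8, 6, 9, 49]

Answer:
[77, 26, 13]
[8, 6, 9, 49]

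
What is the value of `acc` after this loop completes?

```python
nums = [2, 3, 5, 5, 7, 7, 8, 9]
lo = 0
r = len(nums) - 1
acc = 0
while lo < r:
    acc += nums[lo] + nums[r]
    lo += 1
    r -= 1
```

Sum of pairs from ends
`acc` takes the values: 0 → 11 → 22 → 34 → 46

Answer: 46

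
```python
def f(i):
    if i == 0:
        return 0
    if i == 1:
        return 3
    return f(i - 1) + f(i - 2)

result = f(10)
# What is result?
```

Build up from base cases: f(0)=0, f(1)=3, f(2)=3, f(3)=6, f(4)=9, f(5)=15, f(6)=24, ..., f(10)=165

Answer: 165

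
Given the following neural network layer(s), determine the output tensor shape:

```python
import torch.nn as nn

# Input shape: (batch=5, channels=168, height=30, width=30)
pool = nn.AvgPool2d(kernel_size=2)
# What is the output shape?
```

Input: (5, 168, 30, 30) -> Output: (5, 168, 15, 15)

Answer: (5, 168, 15, 15)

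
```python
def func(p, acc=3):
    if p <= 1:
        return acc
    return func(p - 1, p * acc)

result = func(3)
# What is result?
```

Accumulator trace (n, acc): (3, 3) -> (2, 9) -> (1, 18) -> return 18

Answer: 18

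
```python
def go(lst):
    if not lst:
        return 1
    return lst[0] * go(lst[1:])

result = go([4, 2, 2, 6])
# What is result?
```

Product over [4, 2, 2, 6] = 4 * 2 * 2 * 6 = 96

Answer: 96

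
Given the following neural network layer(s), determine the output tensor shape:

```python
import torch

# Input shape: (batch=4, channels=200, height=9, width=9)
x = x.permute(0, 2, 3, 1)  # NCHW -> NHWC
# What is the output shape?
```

Input: (4, 200, 9, 9) -> Output: (4, 9, 9, 200)

Answer: (4, 9, 9, 200)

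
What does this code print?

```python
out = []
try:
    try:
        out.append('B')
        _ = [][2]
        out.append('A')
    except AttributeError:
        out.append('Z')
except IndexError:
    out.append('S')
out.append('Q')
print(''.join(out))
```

Execution trace: 'B' (try body) → 'S' (outer except IndexError) → 'Q' (after the try/except). Output: BSQ

Answer: BSQ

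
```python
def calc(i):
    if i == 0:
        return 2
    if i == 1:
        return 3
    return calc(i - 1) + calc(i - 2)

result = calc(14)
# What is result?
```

Build up from base cases: calc(0)=2, calc(1)=3, calc(2)=5, calc(3)=8, calc(4)=13, calc(5)=21, calc(6)=34, ..., calc(14)=1597

Answer: 1597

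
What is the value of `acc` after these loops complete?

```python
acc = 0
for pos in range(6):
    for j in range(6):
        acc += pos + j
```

Sum of all pos+j for pos,j in 6x6
`acc` takes the values: 0 → 1 → 3 → 6 → 10 → 15 → 16 → 18 → 21 → 25 → 30 → 36 → 38 → 41 → 45 → 50 → 56 → 63 → 66 → 70 → 75 → 81 → 88 → 96 → 100 → 105 → 111 → 118 → 126 → 135 → 140 → 146 → 153 → 161 → 170 → 180

Answer: 180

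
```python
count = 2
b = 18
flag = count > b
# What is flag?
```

Trace:
`count = 2` → count = 2
`b = 18` → b = 18
`flag = count > b` → flag = False
So flag = False

Answer: False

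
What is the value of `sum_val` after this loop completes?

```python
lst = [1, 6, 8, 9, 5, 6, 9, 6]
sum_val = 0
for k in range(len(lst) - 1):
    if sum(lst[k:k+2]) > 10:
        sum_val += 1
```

Count windows with sum > 10
`sum_val` takes the values: 0 → 1 → 2 → 3 → 4 → 5 → 6

Answer: 6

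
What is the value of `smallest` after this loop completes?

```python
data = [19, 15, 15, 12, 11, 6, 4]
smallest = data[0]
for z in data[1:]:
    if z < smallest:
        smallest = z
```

Minimum of [19, 15, 15, 12, 11, 6, 4]
`smallest` takes the values: 19 → 15 → 12 → 11 → 6 → 4

Answer: 4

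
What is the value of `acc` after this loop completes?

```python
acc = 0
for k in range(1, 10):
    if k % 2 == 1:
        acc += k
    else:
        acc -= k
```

Add odd, subtract even
`acc` takes the values: 0 → 1 → -1 → 2 → -2 → 3 → -3 → 4 → -4 → 5

Answer: 5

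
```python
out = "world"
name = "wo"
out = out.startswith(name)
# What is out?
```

Trace:
`out = "world"` → out = 'world'
`name = "wo"` → name = 'wo'
`out = out.startswith(name)` → out = True
So out = True

Answer: True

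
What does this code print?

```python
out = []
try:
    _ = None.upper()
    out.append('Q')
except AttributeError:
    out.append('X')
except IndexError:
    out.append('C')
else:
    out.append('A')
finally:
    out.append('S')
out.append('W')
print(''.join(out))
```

Execution trace: 'X' (except AttributeError) → 'S' (finally) → 'W' (after the try/except). Output: XSW

Answer: XSW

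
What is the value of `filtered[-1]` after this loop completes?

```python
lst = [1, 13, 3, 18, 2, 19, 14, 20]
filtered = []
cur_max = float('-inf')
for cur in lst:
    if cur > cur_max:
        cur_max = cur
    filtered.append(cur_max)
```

Running max ends at 20
`filtered` takes the values: [] → [1] → [1, 13] → [1, 13, 13] → [1, 13, 13, 18] → [1, 13, 13, 18, 18] → [1, 13, 13, 18, 18, 19] → [1, 13, 13, 18, 18, 19, 19] → [1, 13, 13, 18, 18, 19, 19, 20]
So `filtered[-1]` = 20

Answer: 20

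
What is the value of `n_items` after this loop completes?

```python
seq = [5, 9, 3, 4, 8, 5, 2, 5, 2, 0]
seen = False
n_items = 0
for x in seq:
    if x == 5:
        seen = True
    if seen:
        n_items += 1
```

Count elements after first 5 in [5, 9, 3, 4, 8, 5, 2, 5, 2, 0]
`n_items` takes the values: 0 → 1 → 2 → 3 → 4 → 5 → 6 → 7 → 8 → 9 → 10

Answer: 10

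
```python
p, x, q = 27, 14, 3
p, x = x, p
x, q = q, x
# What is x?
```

Trace:
`p, x, q = 27, 14, 3` → p = 27; x = 14; q = 3
`p, x = x, p` → p = 14; x = 27
`x, q = q, x` → x = 3; q = 27
So x = 3

Answer: 3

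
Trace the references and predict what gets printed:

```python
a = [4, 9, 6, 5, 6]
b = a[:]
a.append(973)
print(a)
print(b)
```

Key concept: slice [:] creates copy.
Step by step:
`a = [4, 9, 6, 5, 6]` → a = [4, 9, 6, 5, 6]
`b = a[:]` → b = [4, 9, 6, 5, 6]
`a.append(973)` → a = [4, 9, 6, 5, 6, 973]
`print(a)` → prints [4, 9, 6, 5, 6, 973]
`print(b)` → prints [4, 9, 6, 5, 6]

Answer:
[4, 9, 6, 5, 6, 973]
[4, 9, 6, 5, 6]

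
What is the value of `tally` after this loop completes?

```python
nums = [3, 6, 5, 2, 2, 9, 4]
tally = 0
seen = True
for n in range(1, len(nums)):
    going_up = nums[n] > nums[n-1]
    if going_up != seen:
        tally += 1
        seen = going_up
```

Count direction changes in [3, 6, 5, 2, 2, 9, 4]
`tally` takes the values: 0 → 1 → 2 → 3

Answer: 3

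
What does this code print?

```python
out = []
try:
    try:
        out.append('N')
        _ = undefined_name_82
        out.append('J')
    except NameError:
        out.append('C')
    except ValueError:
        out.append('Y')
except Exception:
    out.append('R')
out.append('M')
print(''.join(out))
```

Execution trace: 'N' (inner try body) → 'C' (inner except NameError) → 'M' (after the try/except). Output: NCM

Answer: NCM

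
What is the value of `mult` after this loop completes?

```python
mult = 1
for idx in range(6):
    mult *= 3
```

3^6 = 729
`mult` takes the values: 1 → 3 → 9 → 27 → 81 → 243 → 729

Answer: 729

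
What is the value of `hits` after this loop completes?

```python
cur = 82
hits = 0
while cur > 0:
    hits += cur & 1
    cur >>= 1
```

Count set bits in 82 (binary: 0b1010010)
`hits` takes the values: 0 → 1 → 2 → 3

Answer: 3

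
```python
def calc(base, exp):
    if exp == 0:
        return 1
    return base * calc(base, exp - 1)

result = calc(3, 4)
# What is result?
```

calc(3, 4) = 3 * 3 * 3 * 3 = 81

Answer: 81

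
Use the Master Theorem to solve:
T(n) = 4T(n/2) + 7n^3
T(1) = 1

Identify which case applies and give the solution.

a=4, b=2, f(n)=7n^3. log_2(4) = 2. Since c=3 > 2 and the regularity condition holds (4(n/2)^3 = (4/2^3)n^3 with 4/2^3 < 1), Case 3 applies: T(n) = Θ(f(n)) = O(n^3).

Answer: O(n^3) - Case 3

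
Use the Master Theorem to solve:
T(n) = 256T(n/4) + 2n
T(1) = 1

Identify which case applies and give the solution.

a=256, b=4, f(n)=2n. log_4(256) = 4. Since c=1 < 4, Case 1 applies: T(n) = Θ(n^log_b(a)) = O(n^4).

Answer: O(n^4) - Case 1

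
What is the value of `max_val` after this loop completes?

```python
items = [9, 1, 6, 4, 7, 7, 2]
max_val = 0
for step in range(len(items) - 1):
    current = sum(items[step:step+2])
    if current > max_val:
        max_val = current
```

Max sum of 2-element window in [9, 1, 6, 4, 7, 7, 2]
`max_val` takes the values: 0 → 10 → 11 → 14

Answer: 14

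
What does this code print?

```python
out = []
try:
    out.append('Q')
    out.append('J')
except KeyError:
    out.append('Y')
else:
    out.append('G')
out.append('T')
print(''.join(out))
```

Execution trace: 'Q' (try body) → 'J' (try body, no exception) → 'G' (else) → 'T' (after the try/except). Output: QJGT

Answer: QJGT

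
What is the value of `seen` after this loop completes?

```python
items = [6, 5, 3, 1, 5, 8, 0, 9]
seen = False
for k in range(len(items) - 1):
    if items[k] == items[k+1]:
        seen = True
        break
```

Check consecutive duplicates in [6, 5, 3, 1, 5, 8, 0, 9]
`seen` takes the values: False

Answer: False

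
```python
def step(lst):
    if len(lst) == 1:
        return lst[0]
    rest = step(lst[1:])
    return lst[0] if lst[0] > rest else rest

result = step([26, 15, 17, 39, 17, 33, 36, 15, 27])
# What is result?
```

Recursive max over [26, 15, 17, 39, 17, 33, 36, 15, 27] = 39

Answer: 39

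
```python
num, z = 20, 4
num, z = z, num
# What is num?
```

Trace:
`num, z = 20, 4` → num = 20; z = 4
`num, z = z, num` → num = 4; z = 20
So num = 4

Answer: 4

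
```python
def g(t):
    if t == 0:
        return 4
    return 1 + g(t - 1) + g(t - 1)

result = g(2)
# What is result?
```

g(t) = 1 + 2·g(t-1), g(0)=4. Closed form: (4+1)·2^2 - 1 = 19.

Answer: 19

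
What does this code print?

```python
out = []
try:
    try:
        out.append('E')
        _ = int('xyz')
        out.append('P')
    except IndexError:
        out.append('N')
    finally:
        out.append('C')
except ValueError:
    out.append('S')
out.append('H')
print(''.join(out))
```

Execution trace: 'E' (try body) → 'C' (finally) → 'S' (outer except ValueError) → 'H' (after the try/except). Output: ECSH

Answer: ECSH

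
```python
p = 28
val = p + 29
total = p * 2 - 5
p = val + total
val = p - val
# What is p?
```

Trace:
`p = 28` → p = 28
`val = p + 29` → val = 57
`total = p * 2 - 5` → total = 51
`p = val + total` → p = 108
`val = p - val` → val = 51
So p = 108

Answer: 108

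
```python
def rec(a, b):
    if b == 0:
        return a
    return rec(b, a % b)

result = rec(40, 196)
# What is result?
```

rec(40, 196) -> rec(196, 40) -> rec(40, 36) -> rec(36, 4) -> rec(4, 0) -> 4

Answer: 4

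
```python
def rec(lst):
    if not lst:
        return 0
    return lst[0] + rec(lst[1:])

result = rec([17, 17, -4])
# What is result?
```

17 + 17 + (-4) + 0 = 30

Answer: 30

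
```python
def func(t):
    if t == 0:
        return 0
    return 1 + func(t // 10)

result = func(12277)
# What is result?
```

Count of digits of 12277: 5

Answer: 5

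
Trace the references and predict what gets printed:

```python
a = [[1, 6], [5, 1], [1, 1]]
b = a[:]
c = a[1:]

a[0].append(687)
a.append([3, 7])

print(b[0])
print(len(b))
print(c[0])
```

Key concept: slice with nested mutation.
Step by step:
`a = [[1, 6], [5, 1], [1, 1]]` → a = [[1, 6], [5, 1], [1, 1]]
`b = a[:]` → b = [[1, 6], [5, 1], [1, 1]]
`c = a[1:]` → c = [[5, 1], [1, 1]]
`a[0].append(687)` → a = [[1, 6, 687], [5, 1], [1, 1]]; b = [[1, 6, 687], [5, 1], [1, 1]]
`a.append([3, 7])` → a = [[1, 6, 687], [5, 1], [1, 1], [3, 7]]
`print(b[0])` → prints [1, 6, 687]
`print(len(b))` → prints 3
`print(c[0])` → prints [5, 1]

Answer:
[1, 6, 687]
3
[5, 1]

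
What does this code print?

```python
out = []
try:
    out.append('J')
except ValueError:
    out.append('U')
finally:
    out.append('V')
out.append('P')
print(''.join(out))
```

Execution trace: 'J' (try body, no exception) → 'V' (finally) → 'P' (after the try/except). Output: JVP

Answer: JVP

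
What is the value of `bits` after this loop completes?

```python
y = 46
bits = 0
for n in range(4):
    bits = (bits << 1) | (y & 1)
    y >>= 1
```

Reverse lowest 4 bits of 46
`bits` takes the values: 0 → 1 → 3 → 7

Answer: 7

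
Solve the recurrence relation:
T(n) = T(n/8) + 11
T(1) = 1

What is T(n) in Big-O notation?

Each step divides n by 8 and adds 11. After log_8(n) steps we reach T(1)=1. So T(n) = 11·log_8(n) + 1 = O(log n).

Answer: O(log n)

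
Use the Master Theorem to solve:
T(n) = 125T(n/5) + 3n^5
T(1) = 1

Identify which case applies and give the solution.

a=125, b=5, f(n)=3n^5. log_5(125) = 3. Since c=5 > 3 and the regularity condition holds (125(n/5)^5 = (125/5^5)n^5 with 125/5^5 < 1), Case 3 applies: T(n) = Θ(f(n)) = O(n^5).

Answer: O(n^5) - Case 3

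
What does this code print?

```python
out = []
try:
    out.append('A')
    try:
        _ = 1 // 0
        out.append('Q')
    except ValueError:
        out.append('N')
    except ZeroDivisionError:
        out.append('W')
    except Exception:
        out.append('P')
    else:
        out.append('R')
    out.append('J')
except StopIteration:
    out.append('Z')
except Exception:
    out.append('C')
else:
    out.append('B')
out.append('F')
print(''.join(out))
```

Execution trace: 'A' (try body) → 'W' (inner except ZeroDivisionError) → 'J' (try body, no exception) → 'B' (else) → 'F' (after the try/except). Output: AWJBF

Answer: AWJBF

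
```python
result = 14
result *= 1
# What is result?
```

Trace:
`result = 14` → result = 14
`result *= 1` → result = 14
So result = 14

Answer: 14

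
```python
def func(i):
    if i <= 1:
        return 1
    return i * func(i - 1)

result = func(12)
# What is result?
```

func(12) = 12 * 11 * 10 * 9 * 8 * 7 * 6 * 5 * 4 * 3 * 2 * 1 = 479001600

Answer: 479001600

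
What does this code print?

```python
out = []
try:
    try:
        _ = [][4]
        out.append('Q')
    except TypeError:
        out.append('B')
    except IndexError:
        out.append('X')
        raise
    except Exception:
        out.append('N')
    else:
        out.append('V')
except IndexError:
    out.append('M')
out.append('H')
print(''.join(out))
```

Execution trace: 'X' (except IndexError) → 'M' (outer except IndexError) → 'H' (after the try/except). Output: XMH

Answer: XMH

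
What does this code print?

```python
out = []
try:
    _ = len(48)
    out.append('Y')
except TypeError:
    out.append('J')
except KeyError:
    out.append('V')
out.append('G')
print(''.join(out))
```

Execution trace: 'J' (except TypeError) → 'G' (after the try/except). Output: JG

Answer: JG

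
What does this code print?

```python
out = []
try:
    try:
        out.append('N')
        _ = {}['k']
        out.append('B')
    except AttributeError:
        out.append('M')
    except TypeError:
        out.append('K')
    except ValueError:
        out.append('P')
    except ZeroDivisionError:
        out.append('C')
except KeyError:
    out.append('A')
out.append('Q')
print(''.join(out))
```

Execution trace: 'N' (try body) → 'A' (outer except KeyError) → 'Q' (after the try/except). Output: NAQ

Answer: NAQ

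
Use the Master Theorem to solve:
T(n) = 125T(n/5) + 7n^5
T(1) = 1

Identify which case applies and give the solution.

a=125, b=5, f(n)=7n^5. log_5(125) = 3. Since c=5 > 3 and the regularity condition holds (125(n/5)^5 = (125/5^5)n^5 with 125/5^5 < 1), Case 3 applies: T(n) = Θ(f(n)) = O(n^5).

Answer: O(n^5) - Case 3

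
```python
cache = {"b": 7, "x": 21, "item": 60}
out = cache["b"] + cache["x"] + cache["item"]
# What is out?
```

Trace:
`cache = {"b": 7, "x": 21, "item": 60}` → cache = {'b': 7, 'x': 21, 'item': 60}
`out = cache["b"] + cache["x"] + cache["item"]` → out = 88
So out = 88

Answer: 88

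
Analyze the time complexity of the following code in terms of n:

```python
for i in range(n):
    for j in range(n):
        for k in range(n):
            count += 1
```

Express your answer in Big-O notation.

This is Triple nested loop. Time complexity: O(n³).

Answer: O(n³)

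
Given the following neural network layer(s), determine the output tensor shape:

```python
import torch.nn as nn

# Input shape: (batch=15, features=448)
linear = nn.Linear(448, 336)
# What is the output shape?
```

Input: (15, 448) -> Output: (15, 336)

Answer: (15, 336)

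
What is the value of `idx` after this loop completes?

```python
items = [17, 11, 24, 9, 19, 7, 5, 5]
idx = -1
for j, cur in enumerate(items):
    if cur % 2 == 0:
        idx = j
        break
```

First even number index in [17, 11, 24, 9, 19, 7, 5, 5]
`idx` takes the values: -1 → 2

Answer: 2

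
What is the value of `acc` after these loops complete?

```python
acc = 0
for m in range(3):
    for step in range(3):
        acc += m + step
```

Sum of all m+step for m,step in 3x3
`acc` takes the values: 0 → 1 → 3 → 4 → 6 → 9 → 11 → 14 → 18

Answer: 18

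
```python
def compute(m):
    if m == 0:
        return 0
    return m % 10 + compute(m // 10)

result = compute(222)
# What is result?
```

Sum of digits of 222: 2 + 2 + 2 = 6

Answer: 6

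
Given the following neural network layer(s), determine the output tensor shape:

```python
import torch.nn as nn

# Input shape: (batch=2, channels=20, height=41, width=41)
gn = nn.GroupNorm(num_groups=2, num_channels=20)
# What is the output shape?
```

Input: (2, 20, 41, 41) -> Output: (2, 20, 41, 41)

Answer: (2, 20, 41, 41)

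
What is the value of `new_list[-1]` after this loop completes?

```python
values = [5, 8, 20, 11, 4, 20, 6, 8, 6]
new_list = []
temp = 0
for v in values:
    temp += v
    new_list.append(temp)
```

Cumulative sum ends at 88
`new_list` takes the values: [] → [5] → [5, 13] → [5, 13, 33] → [5, 13, 33, 44] → [5, 13, 33, 44, 48] → [5, 13, 33, 44, 48, 68] → [5, 13, 33, 44, 48, 68, 74] → [5, 13, 33, 44, 48, 68, 74, 82] → [5, 13, 33, 44, 48, 68, 74, 82, 88]
So `new_list[-1]` = 88

Answer: 88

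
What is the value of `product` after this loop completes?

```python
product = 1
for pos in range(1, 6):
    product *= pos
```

5! = 120
`product` takes the values: 1 → 2 → 6 → 24 → 120

Answer: 120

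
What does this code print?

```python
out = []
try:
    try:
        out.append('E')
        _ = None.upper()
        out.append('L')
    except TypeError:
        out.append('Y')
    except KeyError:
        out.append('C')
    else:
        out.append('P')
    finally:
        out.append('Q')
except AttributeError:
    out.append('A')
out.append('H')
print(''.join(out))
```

Execution trace: 'E' (try body) → 'Q' (finally) → 'A' (outer except AttributeError) → 'H' (after the try/except). Output: EQAH

Answer: EQAH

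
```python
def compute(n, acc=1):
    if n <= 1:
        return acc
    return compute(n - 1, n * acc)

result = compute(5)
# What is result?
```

Accumulator trace (n, acc): (5, 1) -> (4, 5) -> (3, 20) -> (2, 60) -> (1, 120) -> return 120

Answer: 120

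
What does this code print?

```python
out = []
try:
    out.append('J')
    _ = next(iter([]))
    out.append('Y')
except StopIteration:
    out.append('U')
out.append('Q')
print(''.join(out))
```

Execution trace: 'J' (try body) → 'U' (except StopIteration) → 'Q' (after the try/except). Output: JUQ

Answer: JUQ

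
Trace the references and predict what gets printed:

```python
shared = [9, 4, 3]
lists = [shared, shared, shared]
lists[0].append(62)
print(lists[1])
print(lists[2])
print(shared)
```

Key concept: list of same reference.
Step by step:
`shared = [9, 4, 3]` → shared = [9, 4, 3]
`lists = [shared, shared, shared]` → lists = [[9, 4, 3], [9, 4, 3], [9, 4, 3]]
`lists[0].append(62)` → shared = [9, 4, 3, 62]; lists = [[9, 4, 3, 62], [9, 4, 3, 62], [9, 4, 3, 62]]
`print(lists[1])` → prints [9, 4, 3, 62]
`print(lists[2])` → prints [9, 4, 3, 62]
`print(shared)` → prints [9, 4, 3, 62]

Answer:
[9, 4, 3, 62]
[9, 4, 3, 62]
[9, 4, 3, 62]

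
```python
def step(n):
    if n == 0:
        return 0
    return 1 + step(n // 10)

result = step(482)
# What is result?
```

Count of digits of 482: 3

Answer: 3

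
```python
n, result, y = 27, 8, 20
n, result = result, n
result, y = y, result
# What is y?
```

Trace:
`n, result, y = 27, 8, 20` → n = 27; result = 8; y = 20
`n, result = result, n` → n = 8; result = 27
`result, y = y, result` → result = 20; y = 27
So y = 27

Answer: 27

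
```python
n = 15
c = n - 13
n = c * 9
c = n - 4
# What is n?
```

Trace:
`n = 15` → n = 15
`c = n - 13` → c = 2
`n = c * 9` → n = 18
`c = n - 4` → c = 14
So n = 18

Answer: 18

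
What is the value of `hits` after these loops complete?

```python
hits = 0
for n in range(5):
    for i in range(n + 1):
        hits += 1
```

Triangle: 1 + 2 + ... + 5
`hits` takes the values: 0 → 1 → 2 → 3 → 4 → 5 → 6 → 7 → 8 → 9 → 10 → 11 → 12 → 13 → 14 → 15

Answer: 15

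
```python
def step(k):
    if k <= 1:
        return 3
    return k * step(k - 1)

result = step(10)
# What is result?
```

step(10) = 10 * 9 * 8 * 7 * 6 * 5 * 4 * 3 * 2 * 3 = 10886400

Answer: 10886400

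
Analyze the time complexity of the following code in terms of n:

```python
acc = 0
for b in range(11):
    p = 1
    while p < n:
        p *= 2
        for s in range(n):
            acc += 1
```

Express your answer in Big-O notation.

Each loop level contributes: 1 × log n × n. Multiplying the contributions gives O(n log n).

Answer: O(n log n)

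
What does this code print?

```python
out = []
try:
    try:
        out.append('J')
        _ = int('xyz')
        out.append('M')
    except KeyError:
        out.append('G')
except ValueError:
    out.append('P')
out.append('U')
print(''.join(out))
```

Execution trace: 'J' (try body) → 'P' (outer except ValueError) → 'U' (after the try/except). Output: JPU

Answer: JPU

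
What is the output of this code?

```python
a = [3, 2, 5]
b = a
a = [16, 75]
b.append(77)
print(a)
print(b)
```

Key concept: rebinding vs mutation: a is rebound to a new list, b still points at the original.
Step by step:
`a = [3, 2, 5]` → a = [3, 2, 5]
`b = a` → b = [3, 2, 5] (same object as a)
`a = [16, 75]` → a = [16, 75]
`b.append(77)` → b = [3, 2, 5, 77]
`print(a)` → prints [16, 75]
`print(b)` → prints [3, 2, 5, 77]

Answer:
[16, 75]
[3, 2, 5, 77]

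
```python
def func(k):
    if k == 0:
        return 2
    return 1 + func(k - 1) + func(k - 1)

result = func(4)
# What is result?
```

func(k) = 1 + 2·func(k-1), func(0)=2. Closed form: (2+1)·2^4 - 1 = 47.

Answer: 47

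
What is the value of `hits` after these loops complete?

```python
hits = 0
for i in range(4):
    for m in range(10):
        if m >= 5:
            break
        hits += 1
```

Inner breaks at 5, outer runs 4 times
`hits` takes the values: 0 → 1 → 2 → 3 → 4 → 5 → 6 → 7 → 8 → 9 → 10 → 11 → 12 → 13 → 14 → 15 → 16 → 17 → 18 → 19 → 20

Answer: 20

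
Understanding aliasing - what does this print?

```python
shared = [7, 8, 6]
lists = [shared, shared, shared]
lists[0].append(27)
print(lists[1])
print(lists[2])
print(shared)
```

Key concept: list of same reference.
Step by step:
`shared = [7, 8, 6]` → shared = [7, 8, 6]
`lists = [shared, shared, shared]` → lists = [[7, 8, 6], [7, 8, 6], [7, 8, 6]]
`lists[0].append(27)` → shared = [7, 8, 6, 27]; lists = [[7, 8, 6, 27], [7, 8, 6, 27], [7, 8, 6, 27]]
`print(lists[1])` → prints [7, 8, 6, 27]
`print(lists[2])` → prints [7, 8, 6, 27]
`print(shared)` → prints [7, 8, 6, 27]

Answer:
[7, 8, 6, 27]
[7, 8, 6, 27]
[7, 8, 6, 27]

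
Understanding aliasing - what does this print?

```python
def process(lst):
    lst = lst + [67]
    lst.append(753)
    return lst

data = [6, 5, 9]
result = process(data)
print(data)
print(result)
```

Key concept: rebinding parameter vs mutation.
Step by step:
`data = [6, 5, 9]` → data = [6, 5, 9]
`result = process(data)` → result = [6, 5, 9, 67, 753]
`print(data)` → prints [6, 5, 9]
`print(result)` → prints [6, 5, 9, 67, 753]

Answer:
[6, 5, 9]
[6, 5, 9, 67, 753]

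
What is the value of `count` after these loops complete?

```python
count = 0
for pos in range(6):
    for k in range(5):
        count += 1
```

6 * 5 = 30
`count` takes the values: 0 → 1 → 2 → 3 → 4 → 5 → 6 → 7 → 8 → 9 → 10 → 11 → 12 → 13 → 14 → 15 → 16 → 17 → 18 → 19 → 20 → 21 → 22 → 23 → 24 → 25 → 26 → 27 → 28 → 29 → 30

Answer: 30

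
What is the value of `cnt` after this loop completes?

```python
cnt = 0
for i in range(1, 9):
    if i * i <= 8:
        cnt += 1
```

Count numbers where i² ≤ 8
`cnt` takes the values: 0 → 1 → 2

Answer: 2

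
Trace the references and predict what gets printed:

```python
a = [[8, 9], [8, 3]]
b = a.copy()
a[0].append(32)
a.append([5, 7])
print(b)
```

Key concept: shallow copy with nested lists.
Step by step:
`a = [[8, 9], [8, 3]]` → a = [[8, 9], [8, 3]]
`b = a.copy()` → b = [[8, 9], [8, 3]]
`a[0].append(32)` → a = [[8, 9, 32], [8, 3]]; b = [[8, 9, 32], [8, 3]]
`a.append([5, 7])` → a = [[8, 9, 32], [8, 3], [5, 7]]
`print(b)` → prints [[8, 9, 32], [8, 3]]

Answer: [[8, 9, 32], [8, 3]]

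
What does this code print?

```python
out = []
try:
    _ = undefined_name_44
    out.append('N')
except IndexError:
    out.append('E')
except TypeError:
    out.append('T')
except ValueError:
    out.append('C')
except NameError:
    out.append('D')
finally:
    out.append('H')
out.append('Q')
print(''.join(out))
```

Execution trace: 'D' (except NameError) → 'H' (finally) → 'Q' (after the try/except). Output: DHQ

Answer: DHQ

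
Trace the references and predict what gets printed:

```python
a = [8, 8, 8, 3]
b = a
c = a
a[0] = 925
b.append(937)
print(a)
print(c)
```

Key concept: multiple aliases.
Step by step:
`a = [8, 8, 8, 3]` → a = [8, 8, 8, 3]
`b = a` → b = [8, 8, 8, 3] (same object as a)
`c = a` → c = [8, 8, 8, 3] (same object as a, b)
`a[0] = 925` → a = [925, 8, 8, 3] (same object as b, c); b = [925, 8, 8, 3] (same object as a, c); c = [925, 8, 8, 3] (same object as a, b)
`b.append(937)` → a = [925, 8, 8, 3, 937] (same object as b, c); b = [925, 8, 8, 3, 937] (same object as a, c); c = [925, 8, 8, 3, 937] (same object as a, b)
`print(a)` → prints [925, 8, 8, 3, 937]
`print(c)` → prints [925, 8, 8, 3, 937]

Answer:
[925, 8, 8, 3, 937]
[925, 8, 8, 3, 937]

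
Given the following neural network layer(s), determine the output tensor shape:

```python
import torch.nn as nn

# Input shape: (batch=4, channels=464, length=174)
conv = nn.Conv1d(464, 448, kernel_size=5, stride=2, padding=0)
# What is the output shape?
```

Input: (4, 464, 174) -> Output: (4, 448, 85)

Answer: (4, 448, 85)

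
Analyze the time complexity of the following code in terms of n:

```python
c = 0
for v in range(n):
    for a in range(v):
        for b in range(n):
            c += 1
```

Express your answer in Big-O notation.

Each loop level contributes: n × n × n. Multiplying the contributions gives O(n^3).

Answer: O(n^3)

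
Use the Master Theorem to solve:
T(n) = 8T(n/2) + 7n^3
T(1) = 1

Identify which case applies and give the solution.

a=8, b=2, f(n)=7n^3. log_2(8) = 3. Since c=3 = 3, Case 2 applies: T(n) = Θ(n^log_b(a) · log n) = O(n^3 log n).

Answer: O(n^3 log n) - Case 2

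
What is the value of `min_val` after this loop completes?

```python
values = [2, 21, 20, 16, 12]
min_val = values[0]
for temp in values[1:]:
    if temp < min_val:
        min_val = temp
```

Minimum of [2, 21, 20, 16, 12]
`min_val` takes the values: 2

Answer: 2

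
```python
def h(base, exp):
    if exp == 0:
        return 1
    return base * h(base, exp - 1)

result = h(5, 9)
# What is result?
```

h(5, 9) = 5 * 5 * 5 * 5 * 5 * 5 * 5 * 5 * 5 = 1953125

Answer: 1953125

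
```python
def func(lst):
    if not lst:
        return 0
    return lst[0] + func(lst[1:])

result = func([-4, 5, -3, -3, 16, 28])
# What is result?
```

(-4) + 5 + (-3) + (-3) + 16 + 28 + 0 = 39

Answer: 39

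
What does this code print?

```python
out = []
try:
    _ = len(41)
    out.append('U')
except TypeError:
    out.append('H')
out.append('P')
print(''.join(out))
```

Execution trace: 'H' (except TypeError) → 'P' (after the try/except). Output: HP

Answer: HP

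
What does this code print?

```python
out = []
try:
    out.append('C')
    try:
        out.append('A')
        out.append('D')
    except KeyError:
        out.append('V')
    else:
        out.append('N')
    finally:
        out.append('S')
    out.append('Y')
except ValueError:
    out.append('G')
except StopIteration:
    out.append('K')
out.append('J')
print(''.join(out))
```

Execution trace: 'C' (try body) → 'A' (inner try body) → 'D' (inner try body, no exception) → 'N' (inner else) → 'S' (inner finally) → 'Y' (try body, no exception) → 'J' (after the try/except). Output: CADNSYJ

Answer: CADNSYJ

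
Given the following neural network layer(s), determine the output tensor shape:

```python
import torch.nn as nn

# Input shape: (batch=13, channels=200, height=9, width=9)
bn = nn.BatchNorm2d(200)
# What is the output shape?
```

Input: (13, 200, 9, 9) -> Output: (13, 200, 9, 9)

Answer: (13, 200, 9, 9)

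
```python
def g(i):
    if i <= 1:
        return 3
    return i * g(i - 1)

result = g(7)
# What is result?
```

g(7) = 7 * 6 * 5 * 4 * 3 * 2 * 3 = 15120

Answer: 15120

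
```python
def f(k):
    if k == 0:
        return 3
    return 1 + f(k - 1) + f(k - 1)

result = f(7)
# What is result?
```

f(k) = 1 + 2·f(k-1), f(0)=3. Closed form: (3+1)·2^7 - 1 = 511.

Answer: 511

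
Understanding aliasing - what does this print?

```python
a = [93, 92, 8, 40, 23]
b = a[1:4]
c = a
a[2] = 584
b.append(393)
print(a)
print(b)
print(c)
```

Key concept: slice vs alias.
Step by step:
`a = [93, 92, 8, 40, 23]` → a = [93, 92, 8, 40, 23]
`b = a[1:4]` → b = [92, 8, 40]
`c = a` → c = [93, 92, 8, 40, 23] (same object as a)
`a[2] = 584` → a = [93, 92, 584, 40, 23] (same object as c); c = [93, 92, 584, 40, 23] (same object as a)
`b.append(393)` → b = [92, 8, 40, 393]
`print(a)` → prints [93, 92, 584, 40, 23]
`print(b)` → prints [92, 8, 40, 393]
`print(c)` → prints [93, 92, 584, 40, 23]

Answer:
[93, 92, 584, 40, 23]
[92, 8, 40, 393]
[93, 92, 584, 40, 23]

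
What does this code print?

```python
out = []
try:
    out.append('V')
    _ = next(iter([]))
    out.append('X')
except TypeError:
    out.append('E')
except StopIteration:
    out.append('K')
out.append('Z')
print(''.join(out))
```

Execution trace: 'V' (try body) → 'K' (except StopIteration) → 'Z' (after the try/except). Output: VKZ

Answer: VKZ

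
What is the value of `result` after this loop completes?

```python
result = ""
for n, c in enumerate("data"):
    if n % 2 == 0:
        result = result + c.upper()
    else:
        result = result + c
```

Uppercase even positions in 'data'
`result` takes the values: "" → "D" → "Da" → "DaT" → "DaTa"

Answer: "DaTa"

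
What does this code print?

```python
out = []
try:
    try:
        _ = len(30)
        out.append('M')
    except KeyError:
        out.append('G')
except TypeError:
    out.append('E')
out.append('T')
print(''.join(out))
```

Execution trace: 'E' (outer except TypeError) → 'T' (after the try/except). Output: ET

Answer: ET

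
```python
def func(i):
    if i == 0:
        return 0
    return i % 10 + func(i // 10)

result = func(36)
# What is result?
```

Sum of digits of 36: 6 + 3 = 9

Answer: 9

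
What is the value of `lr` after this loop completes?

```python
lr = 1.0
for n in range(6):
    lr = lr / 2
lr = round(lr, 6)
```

Halving LR 6 times: 1 / 2^6
`lr` takes the values: 1.0 → 0.5 → 0.25 → 0.125 → 0.0625 → 0.03125 → 0.015625

Answer: 0.015625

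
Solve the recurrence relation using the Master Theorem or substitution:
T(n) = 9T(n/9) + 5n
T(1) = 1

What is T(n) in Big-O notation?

By Master Theorem: a=9, b=9, f(n)=5n. Since log_9(9) = 1 and f(n) = Θ(n^1), Case 2 applies. T(n) = O(n log n).

Answer: O(n log n)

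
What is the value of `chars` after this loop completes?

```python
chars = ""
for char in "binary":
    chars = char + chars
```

Reverse 'binary'
`chars` takes the values: "" → "b" → "ib" → "nib" → "anib" → "ranib" → "yranib"

Answer: "yranib"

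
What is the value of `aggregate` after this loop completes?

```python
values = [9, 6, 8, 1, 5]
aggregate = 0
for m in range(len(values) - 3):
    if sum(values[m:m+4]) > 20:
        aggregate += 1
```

Count windows with sum > 20
`aggregate` takes the values: 0 → 1

Answer: 1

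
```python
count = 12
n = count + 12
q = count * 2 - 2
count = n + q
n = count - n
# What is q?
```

Trace:
`count = 12` → count = 12
`n = count + 12` → n = 24
`q = count * 2 - 2` → q = 22
`count = n + q` → count = 46
`n = count - n` → n = 22
So q = 22

Answer: 22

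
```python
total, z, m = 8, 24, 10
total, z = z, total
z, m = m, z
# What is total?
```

Trace:
`total, z, m = 8, 24, 10` → total = 8; z = 24; m = 10
`total, z = z, total` → total = 24; z = 8
`z, m = m, z` → z = 10; m = 8
So total = 24

Answer: 24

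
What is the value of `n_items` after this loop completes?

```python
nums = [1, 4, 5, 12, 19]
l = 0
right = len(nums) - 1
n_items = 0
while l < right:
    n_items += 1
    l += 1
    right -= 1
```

Iterations until pointers meet (list length 5)
`n_items` takes the values: 0 → 1 → 2

Answer: 2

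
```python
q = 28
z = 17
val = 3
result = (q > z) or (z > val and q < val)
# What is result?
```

Trace:
`q = 28` → q = 28
`z = 17` → z = 17
`val = 3` → val = 3
`result = (q > z) or (z > val and q < val)` → result = True
So result = True

Answer: True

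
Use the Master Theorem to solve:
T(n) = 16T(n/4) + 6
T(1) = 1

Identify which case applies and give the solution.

a=16, b=4, f(n)=6. log_4(16) = 2. Since c=0 < 2, Case 1 applies: T(n) = Θ(n^log_b(a)) = O(n^2).

Answer: O(n^2) - Case 1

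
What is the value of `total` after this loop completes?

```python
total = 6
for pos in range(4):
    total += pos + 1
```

Start at 6, add 1 to 4 = 16
`total` takes the values: 6 → 7 → 9 → 12 → 16

Answer: 16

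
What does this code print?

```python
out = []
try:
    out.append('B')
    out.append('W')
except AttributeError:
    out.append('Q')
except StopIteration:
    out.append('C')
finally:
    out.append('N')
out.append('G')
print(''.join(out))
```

Execution trace: 'B' (try body) → 'W' (try body, no exception) → 'N' (finally) → 'G' (after the try/except). Output: BWNG

Answer: BWNG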